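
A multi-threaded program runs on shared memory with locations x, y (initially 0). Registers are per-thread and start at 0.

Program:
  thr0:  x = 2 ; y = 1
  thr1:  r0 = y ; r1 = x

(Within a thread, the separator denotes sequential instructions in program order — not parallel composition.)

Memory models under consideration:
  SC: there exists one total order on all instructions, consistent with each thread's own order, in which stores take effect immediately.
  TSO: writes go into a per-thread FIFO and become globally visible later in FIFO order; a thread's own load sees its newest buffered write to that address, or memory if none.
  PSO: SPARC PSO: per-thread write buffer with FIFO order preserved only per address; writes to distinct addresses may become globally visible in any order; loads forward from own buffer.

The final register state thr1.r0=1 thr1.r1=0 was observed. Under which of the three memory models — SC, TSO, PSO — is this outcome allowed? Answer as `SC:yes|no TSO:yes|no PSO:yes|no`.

SC:no TSO:no PSO:yes

outcome vector order: (thr1.r0,thr1.r1)
[SC] allowed = {<0 0>, <0 2>, <1 2>}
[TSO] allowed = {<0 0>, <0 2>, <1 2>}
[PSO] allowed = {<0 0>, <0 2>, <1 0>, <1 2>}
target <1 0> ∈ {PSO}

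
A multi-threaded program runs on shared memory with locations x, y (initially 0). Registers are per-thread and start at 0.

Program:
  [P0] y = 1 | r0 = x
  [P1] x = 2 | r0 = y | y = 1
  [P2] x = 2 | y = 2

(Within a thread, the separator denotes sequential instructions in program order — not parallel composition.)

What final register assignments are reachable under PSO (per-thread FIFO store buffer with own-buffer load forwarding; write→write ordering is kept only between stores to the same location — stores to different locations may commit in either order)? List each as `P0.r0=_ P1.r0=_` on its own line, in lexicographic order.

P0.r0=0 P1.r0=0
P0.r0=0 P1.r0=1
P0.r0=0 P1.r0=2
P0.r0=2 P1.r0=0
P0.r0=2 P1.r0=1
P0.r0=2 P1.r0=2

outcome vector order: (P0.r0,P1.r0)
|PSO outcomes| = 6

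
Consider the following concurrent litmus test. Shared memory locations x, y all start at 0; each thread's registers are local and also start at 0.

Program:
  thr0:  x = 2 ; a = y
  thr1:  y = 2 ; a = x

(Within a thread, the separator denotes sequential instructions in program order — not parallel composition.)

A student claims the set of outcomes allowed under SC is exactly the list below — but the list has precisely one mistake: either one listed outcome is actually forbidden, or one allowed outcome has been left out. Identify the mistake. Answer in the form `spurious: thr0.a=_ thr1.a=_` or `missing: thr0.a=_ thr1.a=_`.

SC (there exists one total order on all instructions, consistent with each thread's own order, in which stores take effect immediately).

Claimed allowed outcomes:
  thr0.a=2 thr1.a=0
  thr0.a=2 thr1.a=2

missing: thr0.a=0 thr1.a=2

outcome vector order: (thr0.a,thr1.a)
SC: 3 outcomes — {02; 20; 22}
SC∖claimed = {02}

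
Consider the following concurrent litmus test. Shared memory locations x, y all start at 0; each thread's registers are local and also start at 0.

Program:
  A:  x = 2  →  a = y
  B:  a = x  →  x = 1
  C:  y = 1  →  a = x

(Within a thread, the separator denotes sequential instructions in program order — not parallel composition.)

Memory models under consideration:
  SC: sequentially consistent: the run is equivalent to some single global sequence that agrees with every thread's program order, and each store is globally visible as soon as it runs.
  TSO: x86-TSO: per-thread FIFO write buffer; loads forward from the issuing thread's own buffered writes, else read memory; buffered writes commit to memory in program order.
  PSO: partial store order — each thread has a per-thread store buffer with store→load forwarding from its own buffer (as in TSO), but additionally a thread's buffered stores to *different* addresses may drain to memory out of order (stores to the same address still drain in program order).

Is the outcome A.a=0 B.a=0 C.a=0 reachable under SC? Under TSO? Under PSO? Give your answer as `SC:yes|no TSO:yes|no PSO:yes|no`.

SC:no TSO:yes PSO:yes

outcome vector order: (A.a,B.a,C.a)
SC (10): (0,0,1), (0,0,2), (0,2,1), (0,2,2), (1,0,0), (1,0,1), (1,0,2), (1,2,0), (1,2,1), (1,2,2)
TSO (12): (0,0,0), (0,0,1), (0,0,2), (0,2,0), (0,2,1), (0,2,2), (1,0,0), (1,0,1), (1,0,2), (1,2,0), (1,2,1), (1,2,2)
PSO (12): (0,0,0), (0,0,1), (0,0,2), (0,2,0), (0,2,1), (0,2,2), (1,0,0), (1,0,1), (1,0,2), (1,2,0), (1,2,1), (1,2,2)
target (0,0,0) ∈ {TSO,PSO}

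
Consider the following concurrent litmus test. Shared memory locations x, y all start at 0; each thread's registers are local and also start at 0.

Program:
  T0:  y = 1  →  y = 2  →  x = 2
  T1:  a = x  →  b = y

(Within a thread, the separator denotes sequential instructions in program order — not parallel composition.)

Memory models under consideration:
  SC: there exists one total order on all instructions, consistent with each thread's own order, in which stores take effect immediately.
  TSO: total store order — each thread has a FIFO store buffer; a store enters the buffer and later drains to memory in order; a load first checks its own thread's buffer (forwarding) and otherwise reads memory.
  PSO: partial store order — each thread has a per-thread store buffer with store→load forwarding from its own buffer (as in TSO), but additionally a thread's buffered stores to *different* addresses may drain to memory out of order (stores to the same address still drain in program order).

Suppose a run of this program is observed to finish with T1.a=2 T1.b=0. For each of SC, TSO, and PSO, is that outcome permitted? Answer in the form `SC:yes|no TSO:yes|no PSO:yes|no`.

SC:no TSO:no PSO:yes

outcome vector order: (T1.a,T1.b)
SC: 4 outcomes — {(0,0) (0,1) (0,2) (2,2)}
TSO: 4 outcomes — {(0,0) (0,1) (0,2) (2,2)}
PSO: 6 outcomes — {(0,0) (0,1) (0,2) (2,0) (2,1) (2,2)}
target (2,0) ∈ {PSO}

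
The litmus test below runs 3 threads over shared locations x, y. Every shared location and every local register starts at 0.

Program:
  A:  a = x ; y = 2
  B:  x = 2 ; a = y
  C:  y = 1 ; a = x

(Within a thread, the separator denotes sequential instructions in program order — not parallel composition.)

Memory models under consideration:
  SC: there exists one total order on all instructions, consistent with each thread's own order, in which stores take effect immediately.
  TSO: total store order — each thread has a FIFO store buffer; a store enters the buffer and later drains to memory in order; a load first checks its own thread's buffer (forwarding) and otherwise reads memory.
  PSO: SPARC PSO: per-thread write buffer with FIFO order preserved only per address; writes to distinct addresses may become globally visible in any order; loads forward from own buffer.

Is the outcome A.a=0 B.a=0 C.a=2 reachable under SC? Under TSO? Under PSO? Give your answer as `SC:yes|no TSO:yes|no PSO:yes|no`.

SC:yes TSO:yes PSO:yes

outcome vector order: (A.a,B.a,C.a)
under SC → <0 0 2>; <0 1 0>; <0 1 2>; <0 2 0>; <0 2 2>; <2 0 2>; <2 1 0>; <2 1 2>; <2 2 0>; <2 2 2>
under TSO → <0 0 0>; <0 0 2>; <0 1 0>; <0 1 2>; <0 2 0>; <0 2 2>; <2 0 0>; <2 0 2>; <2 1 0>; <2 1 2>; <2 2 0>; <2 2 2>
under PSO → <0 0 0>; <0 0 2>; <0 1 0>; <0 1 2>; <0 2 0>; <0 2 2>; <2 0 0>; <2 0 2>; <2 1 0>; <2 1 2>; <2 2 0>; <2 2 2>
target <0 0 2> ∈ {SC,TSO,PSO}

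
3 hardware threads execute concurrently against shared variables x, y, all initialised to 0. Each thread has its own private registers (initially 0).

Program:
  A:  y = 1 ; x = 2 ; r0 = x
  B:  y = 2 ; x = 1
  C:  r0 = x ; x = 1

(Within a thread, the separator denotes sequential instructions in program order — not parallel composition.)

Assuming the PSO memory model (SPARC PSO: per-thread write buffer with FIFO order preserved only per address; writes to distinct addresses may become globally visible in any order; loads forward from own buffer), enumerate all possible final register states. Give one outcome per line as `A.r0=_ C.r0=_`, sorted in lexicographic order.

A.r0=1 C.r0=0
A.r0=1 C.r0=1
A.r0=1 C.r0=2
A.r0=2 C.r0=0
A.r0=2 C.r0=1
A.r0=2 C.r0=2

outcome vector order: (A.r0,C.r0)
|PSO outcomes| = 6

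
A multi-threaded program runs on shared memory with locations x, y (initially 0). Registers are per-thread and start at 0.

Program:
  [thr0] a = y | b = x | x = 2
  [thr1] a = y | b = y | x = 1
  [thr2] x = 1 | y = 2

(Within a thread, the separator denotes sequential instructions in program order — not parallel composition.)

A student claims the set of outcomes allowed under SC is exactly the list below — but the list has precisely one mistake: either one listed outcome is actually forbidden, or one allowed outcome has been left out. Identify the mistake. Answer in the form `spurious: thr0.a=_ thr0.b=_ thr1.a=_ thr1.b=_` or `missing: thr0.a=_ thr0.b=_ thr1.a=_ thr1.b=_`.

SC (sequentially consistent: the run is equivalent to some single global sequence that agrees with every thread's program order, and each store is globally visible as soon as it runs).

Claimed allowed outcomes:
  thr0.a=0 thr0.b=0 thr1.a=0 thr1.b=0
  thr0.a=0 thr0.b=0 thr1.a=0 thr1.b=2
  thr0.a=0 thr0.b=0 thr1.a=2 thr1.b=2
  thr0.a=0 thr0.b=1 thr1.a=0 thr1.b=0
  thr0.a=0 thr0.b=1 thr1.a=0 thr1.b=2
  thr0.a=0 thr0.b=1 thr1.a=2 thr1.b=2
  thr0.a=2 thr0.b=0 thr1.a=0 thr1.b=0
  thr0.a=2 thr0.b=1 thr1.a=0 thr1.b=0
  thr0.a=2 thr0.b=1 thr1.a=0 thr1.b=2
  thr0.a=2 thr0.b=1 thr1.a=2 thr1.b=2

spurious: thr0.a=2 thr0.b=0 thr1.a=0 thr1.b=0

outcome vector order: (thr0.a,thr0.b,thr1.a,thr1.b)
under SC → 0/0/0/0, 0/0/0/2, 0/0/2/2, 0/1/0/0, 0/1/0/2, 0/1/2/2, 2/1/0/0, 2/1/0/2, 2/1/2/2
claimed∖SC = {2/0/0/0}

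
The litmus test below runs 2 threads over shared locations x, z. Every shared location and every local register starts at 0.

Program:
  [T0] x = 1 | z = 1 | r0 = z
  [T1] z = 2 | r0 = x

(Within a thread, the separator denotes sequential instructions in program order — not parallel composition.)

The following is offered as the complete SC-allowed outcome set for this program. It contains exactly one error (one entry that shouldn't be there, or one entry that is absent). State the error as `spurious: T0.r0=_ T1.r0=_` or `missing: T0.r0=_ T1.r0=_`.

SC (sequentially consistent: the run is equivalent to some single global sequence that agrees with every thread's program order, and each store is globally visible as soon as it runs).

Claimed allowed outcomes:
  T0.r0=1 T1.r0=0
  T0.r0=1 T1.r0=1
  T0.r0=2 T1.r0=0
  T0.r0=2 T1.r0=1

outcome vector order: (T0.r0,T1.r0)
SC: 3 outcomes — {(1,0) (1,1) (2,1)}
claimed∖SC = {(2,0)}

spurious: T0.r0=2 T1.r0=0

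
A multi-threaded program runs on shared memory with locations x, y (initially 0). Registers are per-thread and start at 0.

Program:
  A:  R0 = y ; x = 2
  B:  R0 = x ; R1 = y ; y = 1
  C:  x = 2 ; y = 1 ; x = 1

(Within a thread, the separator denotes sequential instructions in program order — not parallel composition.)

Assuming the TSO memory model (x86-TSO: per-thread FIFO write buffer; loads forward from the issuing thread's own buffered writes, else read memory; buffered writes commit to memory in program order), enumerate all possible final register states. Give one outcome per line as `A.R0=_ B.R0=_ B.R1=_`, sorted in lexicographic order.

outcome vector order: (A.R0,B.R0,B.R1)
|TSO outcomes| = 10

A.R0=0 B.R0=0 B.R1=0
A.R0=0 B.R0=0 B.R1=1
A.R0=0 B.R0=1 B.R1=1
A.R0=0 B.R0=2 B.R1=0
A.R0=0 B.R0=2 B.R1=1
A.R0=1 B.R0=0 B.R1=0
A.R0=1 B.R0=0 B.R1=1
A.R0=1 B.R0=1 B.R1=1
A.R0=1 B.R0=2 B.R1=0
A.R0=1 B.R0=2 B.R1=1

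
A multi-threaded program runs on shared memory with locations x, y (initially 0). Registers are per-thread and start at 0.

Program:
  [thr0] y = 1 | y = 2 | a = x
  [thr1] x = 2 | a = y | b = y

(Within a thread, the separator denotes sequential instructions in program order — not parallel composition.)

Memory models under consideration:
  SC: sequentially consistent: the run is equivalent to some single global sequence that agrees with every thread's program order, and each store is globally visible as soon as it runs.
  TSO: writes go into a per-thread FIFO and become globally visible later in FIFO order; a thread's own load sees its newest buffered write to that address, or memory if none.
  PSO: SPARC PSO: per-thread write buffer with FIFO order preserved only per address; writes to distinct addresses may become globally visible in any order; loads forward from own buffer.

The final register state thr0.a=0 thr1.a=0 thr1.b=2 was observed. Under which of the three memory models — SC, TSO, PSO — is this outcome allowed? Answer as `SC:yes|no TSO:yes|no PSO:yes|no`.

SC:no TSO:yes PSO:yes

outcome vector order: (thr0.a,thr1.a,thr1.b)
[SC] allowed = {(0,2,2); (2,0,0); (2,0,1); (2,0,2); (2,1,1); (2,1,2); (2,2,2)}
[TSO] allowed = {(0,0,0); (0,0,1); (0,0,2); (0,1,1); (0,1,2); (0,2,2); (2,0,0); (2,0,1); (2,0,2); (2,1,1); (2,1,2); (2,2,2)}
[PSO] allowed = {(0,0,0); (0,0,1); (0,0,2); (0,1,1); (0,1,2); (0,2,2); (2,0,0); (2,0,1); (2,0,2); (2,1,1); (2,1,2); (2,2,2)}
target (0,0,2) ∈ {TSO,PSO}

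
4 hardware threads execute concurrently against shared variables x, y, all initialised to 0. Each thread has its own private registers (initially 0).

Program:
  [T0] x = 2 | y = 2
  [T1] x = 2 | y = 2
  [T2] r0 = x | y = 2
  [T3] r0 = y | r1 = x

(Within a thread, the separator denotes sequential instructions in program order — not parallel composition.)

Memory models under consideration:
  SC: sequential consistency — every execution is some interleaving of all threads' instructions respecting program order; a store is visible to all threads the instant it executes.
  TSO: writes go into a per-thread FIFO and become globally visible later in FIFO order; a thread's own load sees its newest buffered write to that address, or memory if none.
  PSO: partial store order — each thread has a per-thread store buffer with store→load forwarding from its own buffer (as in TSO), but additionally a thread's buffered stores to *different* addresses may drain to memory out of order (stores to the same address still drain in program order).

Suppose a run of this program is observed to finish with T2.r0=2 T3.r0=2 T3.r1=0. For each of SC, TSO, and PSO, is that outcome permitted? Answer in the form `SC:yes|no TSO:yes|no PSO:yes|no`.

SC:no TSO:no PSO:yes

outcome vector order: (T2.r0,T3.r0,T3.r1)
under SC → <0 0 0> <0 0 2> <0 2 0> <0 2 2> <2 0 0> <2 0 2> <2 2 2>
under TSO → <0 0 0> <0 0 2> <0 2 0> <0 2 2> <2 0 0> <2 0 2> <2 2 2>
under PSO → <0 0 0> <0 0 2> <0 2 0> <0 2 2> <2 0 0> <2 0 2> <2 2 0> <2 2 2>
target <2 2 0> ∈ {PSO}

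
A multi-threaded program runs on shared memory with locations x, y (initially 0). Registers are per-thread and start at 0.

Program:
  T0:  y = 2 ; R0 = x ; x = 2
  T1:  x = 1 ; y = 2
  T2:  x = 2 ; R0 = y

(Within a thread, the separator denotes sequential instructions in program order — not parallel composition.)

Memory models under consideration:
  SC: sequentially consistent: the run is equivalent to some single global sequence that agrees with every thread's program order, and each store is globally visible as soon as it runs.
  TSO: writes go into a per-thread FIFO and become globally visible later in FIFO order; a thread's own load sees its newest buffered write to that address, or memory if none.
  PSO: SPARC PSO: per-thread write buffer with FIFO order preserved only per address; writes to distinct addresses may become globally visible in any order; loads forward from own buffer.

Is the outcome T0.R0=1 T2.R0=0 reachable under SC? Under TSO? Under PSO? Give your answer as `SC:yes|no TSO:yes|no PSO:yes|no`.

outcome vector order: (T0.R0,T2.R0)
SC (5): 0/2, 1/0, 1/2, 2/0, 2/2
TSO (6): 0/0, 0/2, 1/0, 1/2, 2/0, 2/2
PSO (6): 0/0, 0/2, 1/0, 1/2, 2/0, 2/2
target 1/0 ∈ {SC,TSO,PSO}

SC:yes TSO:yes PSO:yes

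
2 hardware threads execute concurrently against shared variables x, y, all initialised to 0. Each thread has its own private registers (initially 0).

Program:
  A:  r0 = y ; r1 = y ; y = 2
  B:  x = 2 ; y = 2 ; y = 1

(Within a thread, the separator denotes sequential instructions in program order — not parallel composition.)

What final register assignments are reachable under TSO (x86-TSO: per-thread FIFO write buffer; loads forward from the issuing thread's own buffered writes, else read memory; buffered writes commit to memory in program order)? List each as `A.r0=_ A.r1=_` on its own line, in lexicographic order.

A.r0=0 A.r1=0
A.r0=0 A.r1=1
A.r0=0 A.r1=2
A.r0=1 A.r1=1
A.r0=2 A.r1=1
A.r0=2 A.r1=2

outcome vector order: (A.r0,A.r1)
|TSO outcomes| = 6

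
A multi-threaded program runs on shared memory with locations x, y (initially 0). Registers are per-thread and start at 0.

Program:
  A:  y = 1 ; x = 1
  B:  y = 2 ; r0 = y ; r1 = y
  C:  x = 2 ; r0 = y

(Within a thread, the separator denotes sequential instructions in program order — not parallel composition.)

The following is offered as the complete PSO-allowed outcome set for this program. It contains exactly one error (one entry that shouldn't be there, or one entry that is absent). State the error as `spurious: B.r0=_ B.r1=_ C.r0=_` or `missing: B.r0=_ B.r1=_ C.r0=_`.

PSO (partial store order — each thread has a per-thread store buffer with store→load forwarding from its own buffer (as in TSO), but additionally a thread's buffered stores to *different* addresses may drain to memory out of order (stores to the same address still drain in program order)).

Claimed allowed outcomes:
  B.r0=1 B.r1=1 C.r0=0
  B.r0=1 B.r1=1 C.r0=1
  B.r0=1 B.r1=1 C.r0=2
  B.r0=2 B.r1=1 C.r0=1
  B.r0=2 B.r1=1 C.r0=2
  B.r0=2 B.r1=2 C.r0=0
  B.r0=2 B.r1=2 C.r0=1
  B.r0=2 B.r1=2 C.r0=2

outcome vector order: (B.r0,B.r1,C.r0)
[PSO] allowed = {1/1/0 1/1/1 1/1/2 2/1/0 2/1/1 2/1/2 2/2/0 2/2/1 2/2/2}
PSO∖claimed = {2/1/0}

missing: B.r0=2 B.r1=1 C.r0=0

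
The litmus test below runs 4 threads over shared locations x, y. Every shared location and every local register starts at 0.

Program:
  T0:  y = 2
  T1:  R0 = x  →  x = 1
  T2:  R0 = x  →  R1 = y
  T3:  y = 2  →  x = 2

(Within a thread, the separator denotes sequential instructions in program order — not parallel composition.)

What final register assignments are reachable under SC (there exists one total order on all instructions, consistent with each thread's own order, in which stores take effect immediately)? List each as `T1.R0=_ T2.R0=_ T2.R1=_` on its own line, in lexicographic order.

T1.R0=0 T2.R0=0 T2.R1=0
T1.R0=0 T2.R0=0 T2.R1=2
T1.R0=0 T2.R0=1 T2.R1=0
T1.R0=0 T2.R0=1 T2.R1=2
T1.R0=0 T2.R0=2 T2.R1=2
T1.R0=2 T2.R0=0 T2.R1=0
T1.R0=2 T2.R0=0 T2.R1=2
T1.R0=2 T2.R0=1 T2.R1=2
T1.R0=2 T2.R0=2 T2.R1=2

outcome vector order: (T1.R0,T2.R0,T2.R1)
|SC outcomes| = 9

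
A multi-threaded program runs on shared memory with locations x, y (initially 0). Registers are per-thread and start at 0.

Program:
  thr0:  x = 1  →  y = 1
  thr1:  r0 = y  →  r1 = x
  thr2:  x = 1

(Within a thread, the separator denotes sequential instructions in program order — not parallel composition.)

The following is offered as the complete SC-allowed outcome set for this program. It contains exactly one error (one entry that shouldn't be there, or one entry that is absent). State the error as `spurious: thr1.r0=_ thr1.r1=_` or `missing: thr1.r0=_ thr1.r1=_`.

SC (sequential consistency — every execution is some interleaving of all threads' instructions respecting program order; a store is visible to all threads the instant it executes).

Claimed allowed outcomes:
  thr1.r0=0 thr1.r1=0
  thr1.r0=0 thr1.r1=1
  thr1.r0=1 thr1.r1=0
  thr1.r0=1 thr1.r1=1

outcome vector order: (thr1.r0,thr1.r1)
[SC] allowed = {(0,0) (0,1) (1,1)}
claimed∖SC = {(1,0)}

spurious: thr1.r0=1 thr1.r1=0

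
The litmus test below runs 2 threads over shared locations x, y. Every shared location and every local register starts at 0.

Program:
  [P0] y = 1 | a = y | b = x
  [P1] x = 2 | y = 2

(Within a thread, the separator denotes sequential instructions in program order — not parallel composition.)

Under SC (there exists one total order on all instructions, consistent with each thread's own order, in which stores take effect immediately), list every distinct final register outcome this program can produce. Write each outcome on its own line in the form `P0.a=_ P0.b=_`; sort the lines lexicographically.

P0.a=1 P0.b=0
P0.a=1 P0.b=2
P0.a=2 P0.b=2

outcome vector order: (P0.a,P0.b)
|SC outcomes| = 3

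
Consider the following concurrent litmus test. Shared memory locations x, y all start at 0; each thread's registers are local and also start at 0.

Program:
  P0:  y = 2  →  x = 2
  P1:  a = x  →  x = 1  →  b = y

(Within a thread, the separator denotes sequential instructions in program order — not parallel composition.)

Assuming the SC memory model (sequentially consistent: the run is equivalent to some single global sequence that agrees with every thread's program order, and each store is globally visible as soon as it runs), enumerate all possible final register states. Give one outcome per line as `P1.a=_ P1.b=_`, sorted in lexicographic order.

outcome vector order: (P1.a,P1.b)
|SC outcomes| = 3

P1.a=0 P1.b=0
P1.a=0 P1.b=2
P1.a=2 P1.b=2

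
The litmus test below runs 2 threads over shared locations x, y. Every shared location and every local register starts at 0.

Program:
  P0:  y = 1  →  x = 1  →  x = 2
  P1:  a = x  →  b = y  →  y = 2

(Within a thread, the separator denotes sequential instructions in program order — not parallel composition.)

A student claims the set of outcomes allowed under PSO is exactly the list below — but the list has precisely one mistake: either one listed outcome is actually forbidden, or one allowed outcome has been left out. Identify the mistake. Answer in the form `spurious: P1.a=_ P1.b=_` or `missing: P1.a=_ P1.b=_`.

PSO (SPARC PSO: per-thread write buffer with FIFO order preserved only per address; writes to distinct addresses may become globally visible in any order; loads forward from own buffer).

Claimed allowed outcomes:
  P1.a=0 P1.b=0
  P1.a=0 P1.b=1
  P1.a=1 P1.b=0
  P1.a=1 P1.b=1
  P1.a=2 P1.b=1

missing: P1.a=2 P1.b=0

outcome vector order: (P1.a,P1.b)
under PSO → 00 01 10 11 20 21
PSO∖claimed = {20}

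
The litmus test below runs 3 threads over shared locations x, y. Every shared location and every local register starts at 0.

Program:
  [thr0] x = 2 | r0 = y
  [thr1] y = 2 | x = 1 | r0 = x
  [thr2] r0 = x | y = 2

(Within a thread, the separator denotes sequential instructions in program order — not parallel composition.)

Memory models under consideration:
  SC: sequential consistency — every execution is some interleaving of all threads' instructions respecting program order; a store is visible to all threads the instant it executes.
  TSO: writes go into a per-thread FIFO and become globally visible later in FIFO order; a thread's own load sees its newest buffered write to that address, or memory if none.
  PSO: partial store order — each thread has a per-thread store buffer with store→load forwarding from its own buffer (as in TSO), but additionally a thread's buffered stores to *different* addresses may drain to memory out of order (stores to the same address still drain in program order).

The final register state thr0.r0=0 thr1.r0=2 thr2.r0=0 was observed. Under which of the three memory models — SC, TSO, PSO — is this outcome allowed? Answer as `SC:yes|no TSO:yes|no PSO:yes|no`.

outcome vector order: (thr0.r0,thr1.r0,thr2.r0)
under SC → 0/1/0; 0/1/1; 0/1/2; 2/1/0; 2/1/1; 2/1/2; 2/2/0; 2/2/1; 2/2/2
under TSO → 0/1/0; 0/1/1; 0/1/2; 0/2/0; 0/2/1; 0/2/2; 2/1/0; 2/1/1; 2/1/2; 2/2/0; 2/2/1; 2/2/2
under PSO → 0/1/0; 0/1/1; 0/1/2; 0/2/0; 0/2/1; 0/2/2; 2/1/0; 2/1/1; 2/1/2; 2/2/0; 2/2/1; 2/2/2
target 0/2/0 ∈ {TSO,PSO}

SC:no TSO:yes PSO:yes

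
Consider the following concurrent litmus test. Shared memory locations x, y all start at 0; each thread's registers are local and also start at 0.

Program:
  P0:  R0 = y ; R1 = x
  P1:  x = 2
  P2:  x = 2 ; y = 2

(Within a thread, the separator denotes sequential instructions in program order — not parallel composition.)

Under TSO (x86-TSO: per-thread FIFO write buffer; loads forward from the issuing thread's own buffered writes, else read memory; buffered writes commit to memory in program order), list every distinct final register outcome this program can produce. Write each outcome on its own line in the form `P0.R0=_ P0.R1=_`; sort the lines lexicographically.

P0.R0=0 P0.R1=0
P0.R0=0 P0.R1=2
P0.R0=2 P0.R1=2

outcome vector order: (P0.R0,P0.R1)
|TSO outcomes| = 3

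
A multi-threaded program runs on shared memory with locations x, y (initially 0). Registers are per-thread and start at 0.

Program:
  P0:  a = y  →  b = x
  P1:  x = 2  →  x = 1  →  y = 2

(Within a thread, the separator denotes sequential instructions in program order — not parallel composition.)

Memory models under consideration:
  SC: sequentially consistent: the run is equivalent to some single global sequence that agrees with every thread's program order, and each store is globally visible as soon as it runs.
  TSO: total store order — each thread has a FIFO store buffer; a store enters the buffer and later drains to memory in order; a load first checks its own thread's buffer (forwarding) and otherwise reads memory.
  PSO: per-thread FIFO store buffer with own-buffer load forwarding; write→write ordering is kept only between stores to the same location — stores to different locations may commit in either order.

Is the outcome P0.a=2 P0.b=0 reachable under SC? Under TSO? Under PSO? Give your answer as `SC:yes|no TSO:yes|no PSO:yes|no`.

outcome vector order: (P0.a,P0.b)
under SC → (0,0) (0,1) (0,2) (2,1)
under TSO → (0,0) (0,1) (0,2) (2,1)
under PSO → (0,0) (0,1) (0,2) (2,0) (2,1) (2,2)
target (2,0) ∈ {PSO}

SC:no TSO:no PSO:yes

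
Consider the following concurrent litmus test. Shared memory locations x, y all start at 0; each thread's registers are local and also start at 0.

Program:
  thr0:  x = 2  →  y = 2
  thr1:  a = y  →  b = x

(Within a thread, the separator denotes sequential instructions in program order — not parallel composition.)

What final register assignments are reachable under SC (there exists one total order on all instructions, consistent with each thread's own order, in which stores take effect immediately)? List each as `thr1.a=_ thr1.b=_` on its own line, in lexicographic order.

outcome vector order: (thr1.a,thr1.b)
|SC outcomes| = 3

thr1.a=0 thr1.b=0
thr1.a=0 thr1.b=2
thr1.a=2 thr1.b=2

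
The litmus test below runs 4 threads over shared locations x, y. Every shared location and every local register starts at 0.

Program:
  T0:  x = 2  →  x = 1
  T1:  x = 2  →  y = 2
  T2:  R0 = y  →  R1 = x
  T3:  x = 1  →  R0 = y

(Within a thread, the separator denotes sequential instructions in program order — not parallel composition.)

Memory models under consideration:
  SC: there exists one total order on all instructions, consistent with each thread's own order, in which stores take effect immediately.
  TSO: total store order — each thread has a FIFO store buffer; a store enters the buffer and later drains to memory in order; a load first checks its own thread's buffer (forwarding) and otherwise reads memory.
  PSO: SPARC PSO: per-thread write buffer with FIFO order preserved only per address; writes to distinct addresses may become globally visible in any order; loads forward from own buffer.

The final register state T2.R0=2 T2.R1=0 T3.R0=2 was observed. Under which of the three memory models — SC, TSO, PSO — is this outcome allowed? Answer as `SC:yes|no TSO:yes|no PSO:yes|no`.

outcome vector order: (T2.R0,T2.R1,T3.R0)
SC: 10 outcomes — {<0 0 0>; <0 0 2>; <0 1 0>; <0 1 2>; <0 2 0>; <0 2 2>; <2 1 0>; <2 1 2>; <2 2 0>; <2 2 2>}
TSO: 10 outcomes — {<0 0 0>; <0 0 2>; <0 1 0>; <0 1 2>; <0 2 0>; <0 2 2>; <2 1 0>; <2 1 2>; <2 2 0>; <2 2 2>}
PSO: 12 outcomes — {<0 0 0>; <0 0 2>; <0 1 0>; <0 1 2>; <0 2 0>; <0 2 2>; <2 0 0>; <2 0 2>; <2 1 0>; <2 1 2>; <2 2 0>; <2 2 2>}
target <2 0 2> ∈ {PSO}

SC:no TSO:no PSO:yes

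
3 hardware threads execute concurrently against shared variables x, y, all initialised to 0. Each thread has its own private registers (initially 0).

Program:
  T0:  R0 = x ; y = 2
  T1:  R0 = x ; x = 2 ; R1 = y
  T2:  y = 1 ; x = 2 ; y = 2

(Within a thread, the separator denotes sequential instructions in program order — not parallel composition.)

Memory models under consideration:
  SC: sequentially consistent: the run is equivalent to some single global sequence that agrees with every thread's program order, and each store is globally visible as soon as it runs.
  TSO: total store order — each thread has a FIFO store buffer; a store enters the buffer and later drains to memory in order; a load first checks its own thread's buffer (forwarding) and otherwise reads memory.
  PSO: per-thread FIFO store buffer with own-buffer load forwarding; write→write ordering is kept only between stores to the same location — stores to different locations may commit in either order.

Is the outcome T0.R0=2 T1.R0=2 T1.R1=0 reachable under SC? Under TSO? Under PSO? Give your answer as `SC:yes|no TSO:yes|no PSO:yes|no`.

SC:no TSO:no PSO:yes

outcome vector order: (T0.R0,T1.R0,T1.R1)
SC (10): (0,0,0); (0,0,1); (0,0,2); (0,2,1); (0,2,2); (2,0,0); (2,0,1); (2,0,2); (2,2,1); (2,2,2)
TSO (10): (0,0,0); (0,0,1); (0,0,2); (0,2,1); (0,2,2); (2,0,0); (2,0,1); (2,0,2); (2,2,1); (2,2,2)
PSO (12): (0,0,0); (0,0,1); (0,0,2); (0,2,0); (0,2,1); (0,2,2); (2,0,0); (2,0,1); (2,0,2); (2,2,0); (2,2,1); (2,2,2)
target (2,2,0) ∈ {PSO}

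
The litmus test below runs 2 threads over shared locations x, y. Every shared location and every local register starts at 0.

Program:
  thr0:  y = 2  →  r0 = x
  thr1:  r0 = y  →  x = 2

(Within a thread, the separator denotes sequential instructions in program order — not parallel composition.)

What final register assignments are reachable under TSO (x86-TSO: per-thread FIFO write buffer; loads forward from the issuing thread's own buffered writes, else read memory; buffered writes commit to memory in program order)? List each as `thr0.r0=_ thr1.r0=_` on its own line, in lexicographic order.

thr0.r0=0 thr1.r0=0
thr0.r0=0 thr1.r0=2
thr0.r0=2 thr1.r0=0
thr0.r0=2 thr1.r0=2

outcome vector order: (thr0.r0,thr1.r0)
|TSO outcomes| = 4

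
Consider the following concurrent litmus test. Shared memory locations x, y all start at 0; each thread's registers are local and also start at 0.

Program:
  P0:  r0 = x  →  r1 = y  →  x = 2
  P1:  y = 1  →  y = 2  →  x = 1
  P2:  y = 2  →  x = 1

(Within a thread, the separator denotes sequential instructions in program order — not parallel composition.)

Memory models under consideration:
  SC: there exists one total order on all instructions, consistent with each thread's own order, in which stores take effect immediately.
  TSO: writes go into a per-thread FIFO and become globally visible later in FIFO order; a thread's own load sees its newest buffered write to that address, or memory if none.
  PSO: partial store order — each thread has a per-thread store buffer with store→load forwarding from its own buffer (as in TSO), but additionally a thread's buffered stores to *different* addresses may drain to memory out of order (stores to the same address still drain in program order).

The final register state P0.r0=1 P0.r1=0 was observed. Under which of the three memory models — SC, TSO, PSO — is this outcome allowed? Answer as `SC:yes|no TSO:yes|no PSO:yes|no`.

SC:no TSO:no PSO:yes

outcome vector order: (P0.r0,P0.r1)
SC (5): <0 0>, <0 1>, <0 2>, <1 1>, <1 2>
TSO (5): <0 0>, <0 1>, <0 2>, <1 1>, <1 2>
PSO (6): <0 0>, <0 1>, <0 2>, <1 0>, <1 1>, <1 2>
target <1 0> ∈ {PSO}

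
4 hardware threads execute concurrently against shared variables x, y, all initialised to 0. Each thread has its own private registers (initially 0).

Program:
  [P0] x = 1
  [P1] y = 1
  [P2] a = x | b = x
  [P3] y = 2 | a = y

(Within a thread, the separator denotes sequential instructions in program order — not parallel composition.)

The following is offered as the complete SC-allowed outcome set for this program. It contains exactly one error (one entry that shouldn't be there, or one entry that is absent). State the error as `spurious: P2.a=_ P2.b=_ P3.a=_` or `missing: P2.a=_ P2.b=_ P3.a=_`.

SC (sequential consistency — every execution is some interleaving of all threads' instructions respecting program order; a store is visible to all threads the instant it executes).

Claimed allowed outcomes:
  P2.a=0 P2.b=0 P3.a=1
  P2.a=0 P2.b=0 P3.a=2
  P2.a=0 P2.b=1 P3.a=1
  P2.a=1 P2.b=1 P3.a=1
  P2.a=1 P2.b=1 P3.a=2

missing: P2.a=0 P2.b=1 P3.a=2

outcome vector order: (P2.a,P2.b,P3.a)
[SC] allowed = {<0 0 1>, <0 0 2>, <0 1 1>, <0 1 2>, <1 1 1>, <1 1 2>}
SC∖claimed = {<0 1 2>}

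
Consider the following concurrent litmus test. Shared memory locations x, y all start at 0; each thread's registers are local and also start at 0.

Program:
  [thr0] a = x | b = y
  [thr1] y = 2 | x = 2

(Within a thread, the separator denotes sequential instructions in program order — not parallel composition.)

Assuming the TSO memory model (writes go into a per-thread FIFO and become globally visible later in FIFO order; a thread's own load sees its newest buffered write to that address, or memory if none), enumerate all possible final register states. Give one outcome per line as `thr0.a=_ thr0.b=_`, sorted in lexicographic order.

thr0.a=0 thr0.b=0
thr0.a=0 thr0.b=2
thr0.a=2 thr0.b=2

outcome vector order: (thr0.a,thr0.b)
|TSO outcomes| = 3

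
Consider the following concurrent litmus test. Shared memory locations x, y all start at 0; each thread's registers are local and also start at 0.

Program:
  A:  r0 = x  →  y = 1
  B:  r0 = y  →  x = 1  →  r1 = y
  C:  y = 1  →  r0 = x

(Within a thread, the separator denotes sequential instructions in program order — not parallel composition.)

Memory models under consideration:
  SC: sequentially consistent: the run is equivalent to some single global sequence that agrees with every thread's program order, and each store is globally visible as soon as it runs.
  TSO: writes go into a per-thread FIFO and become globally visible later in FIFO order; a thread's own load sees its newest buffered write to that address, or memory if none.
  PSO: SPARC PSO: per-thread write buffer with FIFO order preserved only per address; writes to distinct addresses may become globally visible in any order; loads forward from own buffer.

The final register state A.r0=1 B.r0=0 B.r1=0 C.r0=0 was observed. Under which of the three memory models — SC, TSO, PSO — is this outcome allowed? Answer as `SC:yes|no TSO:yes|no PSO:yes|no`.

SC:no TSO:yes PSO:yes

outcome vector order: (A.r0,B.r0,B.r1,C.r0)
SC (10): <0 0 0 1>; <0 0 1 0>; <0 0 1 1>; <0 1 1 0>; <0 1 1 1>; <1 0 0 1>; <1 0 1 0>; <1 0 1 1>; <1 1 1 0>; <1 1 1 1>
TSO (12): <0 0 0 0>; <0 0 0 1>; <0 0 1 0>; <0 0 1 1>; <0 1 1 0>; <0 1 1 1>; <1 0 0 0>; <1 0 0 1>; <1 0 1 0>; <1 0 1 1>; <1 1 1 0>; <1 1 1 1>
PSO (12): <0 0 0 0>; <0 0 0 1>; <0 0 1 0>; <0 0 1 1>; <0 1 1 0>; <0 1 1 1>; <1 0 0 0>; <1 0 0 1>; <1 0 1 0>; <1 0 1 1>; <1 1 1 0>; <1 1 1 1>
target <1 0 0 0> ∈ {TSO,PSO}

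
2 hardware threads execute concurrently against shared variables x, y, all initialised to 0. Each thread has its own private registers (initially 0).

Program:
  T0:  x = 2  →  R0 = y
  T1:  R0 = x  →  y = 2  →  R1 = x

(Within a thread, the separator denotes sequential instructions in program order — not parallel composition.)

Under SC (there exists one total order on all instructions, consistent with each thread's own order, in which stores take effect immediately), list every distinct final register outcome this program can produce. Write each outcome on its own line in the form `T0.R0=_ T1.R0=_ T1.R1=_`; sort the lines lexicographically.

T0.R0=0 T1.R0=0 T1.R1=2
T0.R0=0 T1.R0=2 T1.R1=2
T0.R0=2 T1.R0=0 T1.R1=0
T0.R0=2 T1.R0=0 T1.R1=2
T0.R0=2 T1.R0=2 T1.R1=2

outcome vector order: (T0.R0,T1.R0,T1.R1)
|SC outcomes| = 5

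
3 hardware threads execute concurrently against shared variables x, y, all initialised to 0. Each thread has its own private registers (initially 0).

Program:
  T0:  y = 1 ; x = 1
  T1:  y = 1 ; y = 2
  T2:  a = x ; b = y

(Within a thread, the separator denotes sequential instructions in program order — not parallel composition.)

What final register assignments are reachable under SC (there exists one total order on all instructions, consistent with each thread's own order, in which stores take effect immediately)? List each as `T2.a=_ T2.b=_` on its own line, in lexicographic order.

T2.a=0 T2.b=0
T2.a=0 T2.b=1
T2.a=0 T2.b=2
T2.a=1 T2.b=1
T2.a=1 T2.b=2

outcome vector order: (T2.a,T2.b)
|SC outcomes| = 5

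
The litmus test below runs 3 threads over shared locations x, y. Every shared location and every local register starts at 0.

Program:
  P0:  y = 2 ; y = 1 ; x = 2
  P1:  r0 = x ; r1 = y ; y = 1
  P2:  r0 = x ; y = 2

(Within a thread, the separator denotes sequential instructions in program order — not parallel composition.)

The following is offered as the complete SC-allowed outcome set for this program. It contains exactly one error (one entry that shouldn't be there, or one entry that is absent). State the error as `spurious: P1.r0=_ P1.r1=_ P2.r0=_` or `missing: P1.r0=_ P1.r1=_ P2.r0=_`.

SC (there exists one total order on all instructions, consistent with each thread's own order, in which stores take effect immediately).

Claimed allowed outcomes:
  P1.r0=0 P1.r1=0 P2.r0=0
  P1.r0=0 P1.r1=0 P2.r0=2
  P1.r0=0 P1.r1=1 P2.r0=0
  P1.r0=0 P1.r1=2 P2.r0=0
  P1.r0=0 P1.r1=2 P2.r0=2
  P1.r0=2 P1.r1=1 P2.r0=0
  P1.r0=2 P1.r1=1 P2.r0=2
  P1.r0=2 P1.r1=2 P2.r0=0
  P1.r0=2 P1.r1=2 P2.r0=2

missing: P1.r0=0 P1.r1=1 P2.r0=2

outcome vector order: (P1.r0,P1.r1,P2.r0)
SC: 10 outcomes — {(0,0,0) (0,0,2) (0,1,0) (0,1,2) (0,2,0) (0,2,2) (2,1,0) (2,1,2) (2,2,0) (2,2,2)}
SC∖claimed = {(0,1,2)}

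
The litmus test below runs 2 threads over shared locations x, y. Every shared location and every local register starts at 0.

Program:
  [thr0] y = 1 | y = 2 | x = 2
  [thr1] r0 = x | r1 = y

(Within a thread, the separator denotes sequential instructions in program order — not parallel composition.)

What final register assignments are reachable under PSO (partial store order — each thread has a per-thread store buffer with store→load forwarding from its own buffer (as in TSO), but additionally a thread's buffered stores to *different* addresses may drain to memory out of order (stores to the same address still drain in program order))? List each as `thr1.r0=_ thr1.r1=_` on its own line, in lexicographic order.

outcome vector order: (thr1.r0,thr1.r1)
|PSO outcomes| = 6

thr1.r0=0 thr1.r1=0
thr1.r0=0 thr1.r1=1
thr1.r0=0 thr1.r1=2
thr1.r0=2 thr1.r1=0
thr1.r0=2 thr1.r1=1
thr1.r0=2 thr1.r1=2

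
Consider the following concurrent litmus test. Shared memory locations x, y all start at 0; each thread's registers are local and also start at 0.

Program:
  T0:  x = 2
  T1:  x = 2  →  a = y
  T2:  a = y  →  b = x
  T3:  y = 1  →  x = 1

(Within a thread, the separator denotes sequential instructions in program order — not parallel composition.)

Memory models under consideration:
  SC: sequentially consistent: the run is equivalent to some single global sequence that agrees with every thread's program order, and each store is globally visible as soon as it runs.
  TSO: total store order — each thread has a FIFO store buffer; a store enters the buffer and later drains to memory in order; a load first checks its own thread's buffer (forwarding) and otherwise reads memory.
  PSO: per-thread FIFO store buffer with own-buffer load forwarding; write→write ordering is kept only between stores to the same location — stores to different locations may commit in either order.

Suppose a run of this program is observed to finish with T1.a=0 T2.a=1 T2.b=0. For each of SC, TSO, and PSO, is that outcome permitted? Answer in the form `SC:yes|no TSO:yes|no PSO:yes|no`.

SC:no TSO:yes PSO:yes

outcome vector order: (T1.a,T2.a,T2.b)
SC (11): 0/0/0; 0/0/1; 0/0/2; 0/1/1; 0/1/2; 1/0/0; 1/0/1; 1/0/2; 1/1/0; 1/1/1; 1/1/2
TSO (12): 0/0/0; 0/0/1; 0/0/2; 0/1/0; 0/1/1; 0/1/2; 1/0/0; 1/0/1; 1/0/2; 1/1/0; 1/1/1; 1/1/2
PSO (12): 0/0/0; 0/0/1; 0/0/2; 0/1/0; 0/1/1; 0/1/2; 1/0/0; 1/0/1; 1/0/2; 1/1/0; 1/1/1; 1/1/2
target 0/1/0 ∈ {TSO,PSO}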